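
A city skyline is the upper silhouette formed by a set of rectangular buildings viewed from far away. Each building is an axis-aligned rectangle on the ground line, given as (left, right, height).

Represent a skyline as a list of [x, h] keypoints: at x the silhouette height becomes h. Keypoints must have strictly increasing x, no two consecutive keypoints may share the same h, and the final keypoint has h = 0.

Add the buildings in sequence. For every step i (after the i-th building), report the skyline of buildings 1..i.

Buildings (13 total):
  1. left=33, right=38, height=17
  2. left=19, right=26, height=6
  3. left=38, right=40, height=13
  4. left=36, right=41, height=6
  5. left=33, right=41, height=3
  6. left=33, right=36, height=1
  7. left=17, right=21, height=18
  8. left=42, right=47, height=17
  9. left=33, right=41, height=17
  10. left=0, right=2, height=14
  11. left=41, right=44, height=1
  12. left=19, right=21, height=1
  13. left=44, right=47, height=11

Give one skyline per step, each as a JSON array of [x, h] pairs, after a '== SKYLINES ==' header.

== SKYLINES ==
[[33,17],[38,0]]
[[19,6],[26,0],[33,17],[38,0]]
[[19,6],[26,0],[33,17],[38,13],[40,0]]
[[19,6],[26,0],[33,17],[38,13],[40,6],[41,0]]
[[19,6],[26,0],[33,17],[38,13],[40,6],[41,0]]
[[19,6],[26,0],[33,17],[38,13],[40,6],[41,0]]
[[17,18],[21,6],[26,0],[33,17],[38,13],[40,6],[41,0]]
[[17,18],[21,6],[26,0],[33,17],[38,13],[40,6],[41,0],[42,17],[47,0]]
[[17,18],[21,6],[26,0],[33,17],[41,0],[42,17],[47,0]]
[[0,14],[2,0],[17,18],[21,6],[26,0],[33,17],[41,0],[42,17],[47,0]]
[[0,14],[2,0],[17,18],[21,6],[26,0],[33,17],[41,1],[42,17],[47,0]]
[[0,14],[2,0],[17,18],[21,6],[26,0],[33,17],[41,1],[42,17],[47,0]]
[[0,14],[2,0],[17,18],[21,6],[26,0],[33,17],[41,1],[42,17],[47,0]]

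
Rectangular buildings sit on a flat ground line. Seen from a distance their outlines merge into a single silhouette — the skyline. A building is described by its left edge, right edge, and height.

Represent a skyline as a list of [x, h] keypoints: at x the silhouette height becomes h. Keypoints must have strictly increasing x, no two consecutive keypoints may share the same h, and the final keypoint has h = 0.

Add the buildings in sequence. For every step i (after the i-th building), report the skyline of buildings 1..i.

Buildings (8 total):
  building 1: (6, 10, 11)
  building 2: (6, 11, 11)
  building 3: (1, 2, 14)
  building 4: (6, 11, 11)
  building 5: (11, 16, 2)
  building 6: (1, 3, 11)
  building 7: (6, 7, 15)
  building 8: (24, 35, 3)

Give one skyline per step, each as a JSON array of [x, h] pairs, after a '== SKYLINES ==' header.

== SKYLINES ==
[[6,11],[10,0]]
[[6,11],[11,0]]
[[1,14],[2,0],[6,11],[11,0]]
[[1,14],[2,0],[6,11],[11,0]]
[[1,14],[2,0],[6,11],[11,2],[16,0]]
[[1,14],[2,11],[3,0],[6,11],[11,2],[16,0]]
[[1,14],[2,11],[3,0],[6,15],[7,11],[11,2],[16,0]]
[[1,14],[2,11],[3,0],[6,15],[7,11],[11,2],[16,0],[24,3],[35,0]]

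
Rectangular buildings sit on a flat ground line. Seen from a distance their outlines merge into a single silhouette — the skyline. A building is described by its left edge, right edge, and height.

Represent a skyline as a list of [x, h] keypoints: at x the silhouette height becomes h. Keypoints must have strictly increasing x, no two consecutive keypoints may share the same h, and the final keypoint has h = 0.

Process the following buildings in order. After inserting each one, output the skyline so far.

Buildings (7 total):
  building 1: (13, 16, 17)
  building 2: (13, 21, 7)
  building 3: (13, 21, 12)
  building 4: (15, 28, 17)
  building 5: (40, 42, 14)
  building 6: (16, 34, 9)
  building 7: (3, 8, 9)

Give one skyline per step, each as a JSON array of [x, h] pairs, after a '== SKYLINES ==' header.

== SKYLINES ==
[[13,17],[16,0]]
[[13,17],[16,7],[21,0]]
[[13,17],[16,12],[21,0]]
[[13,17],[28,0]]
[[13,17],[28,0],[40,14],[42,0]]
[[13,17],[28,9],[34,0],[40,14],[42,0]]
[[3,9],[8,0],[13,17],[28,9],[34,0],[40,14],[42,0]]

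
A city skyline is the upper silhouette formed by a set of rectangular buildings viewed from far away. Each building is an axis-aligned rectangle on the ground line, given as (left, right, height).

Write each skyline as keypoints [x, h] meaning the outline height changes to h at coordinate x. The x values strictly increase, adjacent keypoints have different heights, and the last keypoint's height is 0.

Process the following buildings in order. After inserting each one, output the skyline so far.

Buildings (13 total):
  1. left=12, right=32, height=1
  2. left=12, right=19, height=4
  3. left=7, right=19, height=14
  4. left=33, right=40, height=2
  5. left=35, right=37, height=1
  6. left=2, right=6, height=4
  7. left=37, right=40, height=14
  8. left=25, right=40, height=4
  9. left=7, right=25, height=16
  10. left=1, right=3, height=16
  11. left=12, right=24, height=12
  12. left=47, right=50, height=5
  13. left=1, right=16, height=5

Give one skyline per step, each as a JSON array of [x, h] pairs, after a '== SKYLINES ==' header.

== SKYLINES ==
[[12,1],[32,0]]
[[12,4],[19,1],[32,0]]
[[7,14],[19,1],[32,0]]
[[7,14],[19,1],[32,0],[33,2],[40,0]]
[[7,14],[19,1],[32,0],[33,2],[40,0]]
[[2,4],[6,0],[7,14],[19,1],[32,0],[33,2],[40,0]]
[[2,4],[6,0],[7,14],[19,1],[32,0],[33,2],[37,14],[40,0]]
[[2,4],[6,0],[7,14],[19,1],[25,4],[37,14],[40,0]]
[[2,4],[6,0],[7,16],[25,4],[37,14],[40,0]]
[[1,16],[3,4],[6,0],[7,16],[25,4],[37,14],[40,0]]
[[1,16],[3,4],[6,0],[7,16],[25,4],[37,14],[40,0]]
[[1,16],[3,4],[6,0],[7,16],[25,4],[37,14],[40,0],[47,5],[50,0]]
[[1,16],[3,5],[7,16],[25,4],[37,14],[40,0],[47,5],[50,0]]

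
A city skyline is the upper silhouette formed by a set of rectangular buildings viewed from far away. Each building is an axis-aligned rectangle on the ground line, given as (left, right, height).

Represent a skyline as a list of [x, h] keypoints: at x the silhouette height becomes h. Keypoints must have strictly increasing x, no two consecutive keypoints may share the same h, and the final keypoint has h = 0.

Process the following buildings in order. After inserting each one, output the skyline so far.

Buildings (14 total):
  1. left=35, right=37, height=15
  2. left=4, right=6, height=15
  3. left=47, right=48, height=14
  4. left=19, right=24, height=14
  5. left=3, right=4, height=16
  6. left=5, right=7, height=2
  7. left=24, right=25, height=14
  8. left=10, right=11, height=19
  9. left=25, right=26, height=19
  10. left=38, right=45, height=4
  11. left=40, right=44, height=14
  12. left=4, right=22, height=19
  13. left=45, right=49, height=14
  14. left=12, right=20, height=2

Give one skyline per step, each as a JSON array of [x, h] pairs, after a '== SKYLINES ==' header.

== SKYLINES ==
[[35,15],[37,0]]
[[4,15],[6,0],[35,15],[37,0]]
[[4,15],[6,0],[35,15],[37,0],[47,14],[48,0]]
[[4,15],[6,0],[19,14],[24,0],[35,15],[37,0],[47,14],[48,0]]
[[3,16],[4,15],[6,0],[19,14],[24,0],[35,15],[37,0],[47,14],[48,0]]
[[3,16],[4,15],[6,2],[7,0],[19,14],[24,0],[35,15],[37,0],[47,14],[48,0]]
[[3,16],[4,15],[6,2],[7,0],[19,14],[25,0],[35,15],[37,0],[47,14],[48,0]]
[[3,16],[4,15],[6,2],[7,0],[10,19],[11,0],[19,14],[25,0],[35,15],[37,0],[47,14],[48,0]]
[[3,16],[4,15],[6,2],[7,0],[10,19],[11,0],[19,14],[25,19],[26,0],[35,15],[37,0],[47,14],[48,0]]
[[3,16],[4,15],[6,2],[7,0],[10,19],[11,0],[19,14],[25,19],[26,0],[35,15],[37,0],[38,4],[45,0],[47,14],[48,0]]
[[3,16],[4,15],[6,2],[7,0],[10,19],[11,0],[19,14],[25,19],[26,0],[35,15],[37,0],[38,4],[40,14],[44,4],[45,0],[47,14],[48,0]]
[[3,16],[4,19],[22,14],[25,19],[26,0],[35,15],[37,0],[38,4],[40,14],[44,4],[45,0],[47,14],[48,0]]
[[3,16],[4,19],[22,14],[25,19],[26,0],[35,15],[37,0],[38,4],[40,14],[44,4],[45,14],[49,0]]
[[3,16],[4,19],[22,14],[25,19],[26,0],[35,15],[37,0],[38,4],[40,14],[44,4],[45,14],[49,0]]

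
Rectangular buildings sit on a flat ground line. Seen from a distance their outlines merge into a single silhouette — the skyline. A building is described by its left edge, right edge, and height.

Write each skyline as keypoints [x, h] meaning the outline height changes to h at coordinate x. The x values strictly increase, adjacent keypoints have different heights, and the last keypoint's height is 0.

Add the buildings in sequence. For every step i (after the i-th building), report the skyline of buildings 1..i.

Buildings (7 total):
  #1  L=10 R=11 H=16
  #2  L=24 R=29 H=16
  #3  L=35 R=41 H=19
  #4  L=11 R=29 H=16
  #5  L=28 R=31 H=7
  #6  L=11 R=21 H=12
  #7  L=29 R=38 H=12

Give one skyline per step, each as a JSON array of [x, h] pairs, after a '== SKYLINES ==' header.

== SKYLINES ==
[[10,16],[11,0]]
[[10,16],[11,0],[24,16],[29,0]]
[[10,16],[11,0],[24,16],[29,0],[35,19],[41,0]]
[[10,16],[29,0],[35,19],[41,0]]
[[10,16],[29,7],[31,0],[35,19],[41,0]]
[[10,16],[29,7],[31,0],[35,19],[41,0]]
[[10,16],[29,12],[35,19],[41,0]]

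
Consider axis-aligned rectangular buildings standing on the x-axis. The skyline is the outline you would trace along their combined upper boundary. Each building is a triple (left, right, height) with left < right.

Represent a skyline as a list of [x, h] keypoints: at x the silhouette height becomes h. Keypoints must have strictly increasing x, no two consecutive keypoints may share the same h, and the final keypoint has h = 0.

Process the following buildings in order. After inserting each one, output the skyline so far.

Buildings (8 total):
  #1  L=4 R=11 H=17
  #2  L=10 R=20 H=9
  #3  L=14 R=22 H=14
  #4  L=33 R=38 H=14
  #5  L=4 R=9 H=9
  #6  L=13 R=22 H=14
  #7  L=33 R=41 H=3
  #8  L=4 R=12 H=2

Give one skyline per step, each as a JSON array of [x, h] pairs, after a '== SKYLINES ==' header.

== SKYLINES ==
[[4,17],[11,0]]
[[4,17],[11,9],[20,0]]
[[4,17],[11,9],[14,14],[22,0]]
[[4,17],[11,9],[14,14],[22,0],[33,14],[38,0]]
[[4,17],[11,9],[14,14],[22,0],[33,14],[38,0]]
[[4,17],[11,9],[13,14],[22,0],[33,14],[38,0]]
[[4,17],[11,9],[13,14],[22,0],[33,14],[38,3],[41,0]]
[[4,17],[11,9],[13,14],[22,0],[33,14],[38,3],[41,0]]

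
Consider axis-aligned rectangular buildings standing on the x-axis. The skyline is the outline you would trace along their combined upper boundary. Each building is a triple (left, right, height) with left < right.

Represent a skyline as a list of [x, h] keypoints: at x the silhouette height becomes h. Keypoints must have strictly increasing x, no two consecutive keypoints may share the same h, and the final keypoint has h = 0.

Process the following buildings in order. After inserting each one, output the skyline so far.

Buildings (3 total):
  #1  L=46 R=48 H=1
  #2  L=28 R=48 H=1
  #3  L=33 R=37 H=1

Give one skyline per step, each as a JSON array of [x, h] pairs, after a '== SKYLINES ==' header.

== SKYLINES ==
[[46,1],[48,0]]
[[28,1],[48,0]]
[[28,1],[48,0]]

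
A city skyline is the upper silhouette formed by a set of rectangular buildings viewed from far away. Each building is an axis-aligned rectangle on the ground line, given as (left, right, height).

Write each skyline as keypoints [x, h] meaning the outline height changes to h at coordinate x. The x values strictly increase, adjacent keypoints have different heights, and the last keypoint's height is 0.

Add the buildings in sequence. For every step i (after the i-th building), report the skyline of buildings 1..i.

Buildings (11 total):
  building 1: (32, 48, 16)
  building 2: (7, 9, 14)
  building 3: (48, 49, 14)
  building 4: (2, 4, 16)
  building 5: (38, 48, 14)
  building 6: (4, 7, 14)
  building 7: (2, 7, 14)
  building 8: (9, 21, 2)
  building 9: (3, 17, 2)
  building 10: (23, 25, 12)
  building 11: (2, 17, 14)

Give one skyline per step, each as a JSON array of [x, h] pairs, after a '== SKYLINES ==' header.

== SKYLINES ==
[[32,16],[48,0]]
[[7,14],[9,0],[32,16],[48,0]]
[[7,14],[9,0],[32,16],[48,14],[49,0]]
[[2,16],[4,0],[7,14],[9,0],[32,16],[48,14],[49,0]]
[[2,16],[4,0],[7,14],[9,0],[32,16],[48,14],[49,0]]
[[2,16],[4,14],[9,0],[32,16],[48,14],[49,0]]
[[2,16],[4,14],[9,0],[32,16],[48,14],[49,0]]
[[2,16],[4,14],[9,2],[21,0],[32,16],[48,14],[49,0]]
[[2,16],[4,14],[9,2],[21,0],[32,16],[48,14],[49,0]]
[[2,16],[4,14],[9,2],[21,0],[23,12],[25,0],[32,16],[48,14],[49,0]]
[[2,16],[4,14],[17,2],[21,0],[23,12],[25,0],[32,16],[48,14],[49,0]]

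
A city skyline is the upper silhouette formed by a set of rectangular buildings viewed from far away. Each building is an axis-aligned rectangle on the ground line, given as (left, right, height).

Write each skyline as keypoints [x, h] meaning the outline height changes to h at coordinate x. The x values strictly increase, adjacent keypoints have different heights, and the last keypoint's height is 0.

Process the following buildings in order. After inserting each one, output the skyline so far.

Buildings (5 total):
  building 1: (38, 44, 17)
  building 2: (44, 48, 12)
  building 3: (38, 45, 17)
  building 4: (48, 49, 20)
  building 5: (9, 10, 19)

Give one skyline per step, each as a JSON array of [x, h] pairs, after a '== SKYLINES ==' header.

== SKYLINES ==
[[38,17],[44,0]]
[[38,17],[44,12],[48,0]]
[[38,17],[45,12],[48,0]]
[[38,17],[45,12],[48,20],[49,0]]
[[9,19],[10,0],[38,17],[45,12],[48,20],[49,0]]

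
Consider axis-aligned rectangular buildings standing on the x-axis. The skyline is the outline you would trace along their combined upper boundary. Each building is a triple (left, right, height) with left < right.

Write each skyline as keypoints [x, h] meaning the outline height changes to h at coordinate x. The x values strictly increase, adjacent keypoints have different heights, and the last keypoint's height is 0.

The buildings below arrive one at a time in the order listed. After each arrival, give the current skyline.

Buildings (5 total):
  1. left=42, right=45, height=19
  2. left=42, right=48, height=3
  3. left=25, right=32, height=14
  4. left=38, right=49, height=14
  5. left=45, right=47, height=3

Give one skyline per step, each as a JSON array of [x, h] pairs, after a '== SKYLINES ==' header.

== SKYLINES ==
[[42,19],[45,0]]
[[42,19],[45,3],[48,0]]
[[25,14],[32,0],[42,19],[45,3],[48,0]]
[[25,14],[32,0],[38,14],[42,19],[45,14],[49,0]]
[[25,14],[32,0],[38,14],[42,19],[45,14],[49,0]]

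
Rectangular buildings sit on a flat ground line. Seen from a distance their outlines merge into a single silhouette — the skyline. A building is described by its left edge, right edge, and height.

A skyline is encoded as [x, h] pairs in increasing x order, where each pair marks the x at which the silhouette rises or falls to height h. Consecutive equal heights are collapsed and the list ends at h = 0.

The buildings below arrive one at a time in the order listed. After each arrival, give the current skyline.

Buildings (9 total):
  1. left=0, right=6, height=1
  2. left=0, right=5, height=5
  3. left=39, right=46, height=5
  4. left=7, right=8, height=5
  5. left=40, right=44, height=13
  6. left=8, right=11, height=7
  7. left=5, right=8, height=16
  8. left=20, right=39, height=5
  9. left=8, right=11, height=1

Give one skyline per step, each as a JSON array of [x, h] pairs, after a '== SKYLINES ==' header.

== SKYLINES ==
[[0,1],[6,0]]
[[0,5],[5,1],[6,0]]
[[0,5],[5,1],[6,0],[39,5],[46,0]]
[[0,5],[5,1],[6,0],[7,5],[8,0],[39,5],[46,0]]
[[0,5],[5,1],[6,0],[7,5],[8,0],[39,5],[40,13],[44,5],[46,0]]
[[0,5],[5,1],[6,0],[7,5],[8,7],[11,0],[39,5],[40,13],[44,5],[46,0]]
[[0,5],[5,16],[8,7],[11,0],[39,5],[40,13],[44,5],[46,0]]
[[0,5],[5,16],[8,7],[11,0],[20,5],[40,13],[44,5],[46,0]]
[[0,5],[5,16],[8,7],[11,0],[20,5],[40,13],[44,5],[46,0]]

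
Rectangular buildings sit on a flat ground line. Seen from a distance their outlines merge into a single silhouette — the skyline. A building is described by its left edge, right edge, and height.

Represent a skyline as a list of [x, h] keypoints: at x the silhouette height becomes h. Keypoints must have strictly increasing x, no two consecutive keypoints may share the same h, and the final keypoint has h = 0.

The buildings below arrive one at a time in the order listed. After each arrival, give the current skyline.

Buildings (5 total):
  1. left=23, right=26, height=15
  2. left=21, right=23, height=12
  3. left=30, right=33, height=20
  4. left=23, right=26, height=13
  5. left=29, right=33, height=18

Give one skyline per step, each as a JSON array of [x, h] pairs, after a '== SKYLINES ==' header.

== SKYLINES ==
[[23,15],[26,0]]
[[21,12],[23,15],[26,0]]
[[21,12],[23,15],[26,0],[30,20],[33,0]]
[[21,12],[23,15],[26,0],[30,20],[33,0]]
[[21,12],[23,15],[26,0],[29,18],[30,20],[33,0]]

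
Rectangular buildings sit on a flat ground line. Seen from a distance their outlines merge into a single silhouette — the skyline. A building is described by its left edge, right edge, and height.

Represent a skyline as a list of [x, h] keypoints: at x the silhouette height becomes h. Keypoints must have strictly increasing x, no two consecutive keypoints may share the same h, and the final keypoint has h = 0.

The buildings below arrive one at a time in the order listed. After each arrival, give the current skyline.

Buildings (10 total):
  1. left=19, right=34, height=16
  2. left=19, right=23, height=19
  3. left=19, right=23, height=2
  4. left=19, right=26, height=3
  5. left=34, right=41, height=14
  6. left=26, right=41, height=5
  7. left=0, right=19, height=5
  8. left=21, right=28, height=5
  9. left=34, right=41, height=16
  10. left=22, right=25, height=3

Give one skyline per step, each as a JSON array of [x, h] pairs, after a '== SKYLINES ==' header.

== SKYLINES ==
[[19,16],[34,0]]
[[19,19],[23,16],[34,0]]
[[19,19],[23,16],[34,0]]
[[19,19],[23,16],[34,0]]
[[19,19],[23,16],[34,14],[41,0]]
[[19,19],[23,16],[34,14],[41,0]]
[[0,5],[19,19],[23,16],[34,14],[41,0]]
[[0,5],[19,19],[23,16],[34,14],[41,0]]
[[0,5],[19,19],[23,16],[41,0]]
[[0,5],[19,19],[23,16],[41,0]]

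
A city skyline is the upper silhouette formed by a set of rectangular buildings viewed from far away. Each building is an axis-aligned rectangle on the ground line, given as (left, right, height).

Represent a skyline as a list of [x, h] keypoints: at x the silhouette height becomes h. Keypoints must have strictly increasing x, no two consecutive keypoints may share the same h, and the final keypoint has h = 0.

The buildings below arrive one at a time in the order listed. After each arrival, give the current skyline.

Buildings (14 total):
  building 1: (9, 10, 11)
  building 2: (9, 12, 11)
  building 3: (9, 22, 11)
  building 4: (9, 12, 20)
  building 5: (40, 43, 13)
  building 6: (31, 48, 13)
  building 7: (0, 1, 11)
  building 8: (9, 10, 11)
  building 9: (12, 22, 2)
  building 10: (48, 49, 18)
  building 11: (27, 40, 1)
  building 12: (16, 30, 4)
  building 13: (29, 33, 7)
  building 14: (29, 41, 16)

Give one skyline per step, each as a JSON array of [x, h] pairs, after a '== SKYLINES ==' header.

== SKYLINES ==
[[9,11],[10,0]]
[[9,11],[12,0]]
[[9,11],[22,0]]
[[9,20],[12,11],[22,0]]
[[9,20],[12,11],[22,0],[40,13],[43,0]]
[[9,20],[12,11],[22,0],[31,13],[48,0]]
[[0,11],[1,0],[9,20],[12,11],[22,0],[31,13],[48,0]]
[[0,11],[1,0],[9,20],[12,11],[22,0],[31,13],[48,0]]
[[0,11],[1,0],[9,20],[12,11],[22,0],[31,13],[48,0]]
[[0,11],[1,0],[9,20],[12,11],[22,0],[31,13],[48,18],[49,0]]
[[0,11],[1,0],[9,20],[12,11],[22,0],[27,1],[31,13],[48,18],[49,0]]
[[0,11],[1,0],[9,20],[12,11],[22,4],[30,1],[31,13],[48,18],[49,0]]
[[0,11],[1,0],[9,20],[12,11],[22,4],[29,7],[31,13],[48,18],[49,0]]
[[0,11],[1,0],[9,20],[12,11],[22,4],[29,16],[41,13],[48,18],[49,0]]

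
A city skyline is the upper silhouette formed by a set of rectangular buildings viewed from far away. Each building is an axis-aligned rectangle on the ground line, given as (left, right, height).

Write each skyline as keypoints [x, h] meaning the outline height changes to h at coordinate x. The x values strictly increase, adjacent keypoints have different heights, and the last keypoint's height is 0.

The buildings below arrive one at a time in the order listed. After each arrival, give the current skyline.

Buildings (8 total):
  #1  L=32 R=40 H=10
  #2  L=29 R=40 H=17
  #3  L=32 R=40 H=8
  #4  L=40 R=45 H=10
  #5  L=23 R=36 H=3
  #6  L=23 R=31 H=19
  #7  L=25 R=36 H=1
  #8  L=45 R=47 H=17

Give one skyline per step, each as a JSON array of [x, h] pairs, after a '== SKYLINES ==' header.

== SKYLINES ==
[[32,10],[40,0]]
[[29,17],[40,0]]
[[29,17],[40,0]]
[[29,17],[40,10],[45,0]]
[[23,3],[29,17],[40,10],[45,0]]
[[23,19],[31,17],[40,10],[45,0]]
[[23,19],[31,17],[40,10],[45,0]]
[[23,19],[31,17],[40,10],[45,17],[47,0]]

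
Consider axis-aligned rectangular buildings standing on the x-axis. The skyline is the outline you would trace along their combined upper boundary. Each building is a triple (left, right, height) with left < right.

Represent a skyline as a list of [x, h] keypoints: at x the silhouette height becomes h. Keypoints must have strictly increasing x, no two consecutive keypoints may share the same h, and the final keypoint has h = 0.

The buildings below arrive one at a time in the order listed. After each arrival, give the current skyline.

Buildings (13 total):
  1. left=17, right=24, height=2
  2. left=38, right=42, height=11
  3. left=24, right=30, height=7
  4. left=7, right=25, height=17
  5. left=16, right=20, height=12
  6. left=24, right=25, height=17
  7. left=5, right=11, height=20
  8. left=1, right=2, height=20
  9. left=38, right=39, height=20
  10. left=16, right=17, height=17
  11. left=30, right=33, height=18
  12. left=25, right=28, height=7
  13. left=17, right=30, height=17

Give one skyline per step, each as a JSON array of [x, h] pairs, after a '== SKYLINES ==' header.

== SKYLINES ==
[[17,2],[24,0]]
[[17,2],[24,0],[38,11],[42,0]]
[[17,2],[24,7],[30,0],[38,11],[42,0]]
[[7,17],[25,7],[30,0],[38,11],[42,0]]
[[7,17],[25,7],[30,0],[38,11],[42,0]]
[[7,17],[25,7],[30,0],[38,11],[42,0]]
[[5,20],[11,17],[25,7],[30,0],[38,11],[42,0]]
[[1,20],[2,0],[5,20],[11,17],[25,7],[30,0],[38,11],[42,0]]
[[1,20],[2,0],[5,20],[11,17],[25,7],[30,0],[38,20],[39,11],[42,0]]
[[1,20],[2,0],[5,20],[11,17],[25,7],[30,0],[38,20],[39,11],[42,0]]
[[1,20],[2,0],[5,20],[11,17],[25,7],[30,18],[33,0],[38,20],[39,11],[42,0]]
[[1,20],[2,0],[5,20],[11,17],[25,7],[30,18],[33,0],[38,20],[39,11],[42,0]]
[[1,20],[2,0],[5,20],[11,17],[30,18],[33,0],[38,20],[39,11],[42,0]]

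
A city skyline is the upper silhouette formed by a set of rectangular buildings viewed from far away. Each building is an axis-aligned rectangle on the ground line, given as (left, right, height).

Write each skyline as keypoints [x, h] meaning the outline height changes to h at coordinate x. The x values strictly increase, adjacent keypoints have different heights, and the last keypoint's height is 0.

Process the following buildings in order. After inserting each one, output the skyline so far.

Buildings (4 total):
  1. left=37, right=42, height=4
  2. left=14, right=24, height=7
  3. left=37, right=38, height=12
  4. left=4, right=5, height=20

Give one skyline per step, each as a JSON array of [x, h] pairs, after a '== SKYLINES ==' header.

== SKYLINES ==
[[37,4],[42,0]]
[[14,7],[24,0],[37,4],[42,0]]
[[14,7],[24,0],[37,12],[38,4],[42,0]]
[[4,20],[5,0],[14,7],[24,0],[37,12],[38,4],[42,0]]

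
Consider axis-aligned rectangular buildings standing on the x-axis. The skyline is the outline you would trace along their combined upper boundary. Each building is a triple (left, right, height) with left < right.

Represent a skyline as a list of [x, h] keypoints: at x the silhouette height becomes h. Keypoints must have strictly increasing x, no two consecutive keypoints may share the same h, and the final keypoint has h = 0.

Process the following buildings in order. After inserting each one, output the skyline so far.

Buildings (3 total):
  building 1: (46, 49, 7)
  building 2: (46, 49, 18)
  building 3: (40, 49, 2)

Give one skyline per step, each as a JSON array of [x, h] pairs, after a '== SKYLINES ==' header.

== SKYLINES ==
[[46,7],[49,0]]
[[46,18],[49,0]]
[[40,2],[46,18],[49,0]]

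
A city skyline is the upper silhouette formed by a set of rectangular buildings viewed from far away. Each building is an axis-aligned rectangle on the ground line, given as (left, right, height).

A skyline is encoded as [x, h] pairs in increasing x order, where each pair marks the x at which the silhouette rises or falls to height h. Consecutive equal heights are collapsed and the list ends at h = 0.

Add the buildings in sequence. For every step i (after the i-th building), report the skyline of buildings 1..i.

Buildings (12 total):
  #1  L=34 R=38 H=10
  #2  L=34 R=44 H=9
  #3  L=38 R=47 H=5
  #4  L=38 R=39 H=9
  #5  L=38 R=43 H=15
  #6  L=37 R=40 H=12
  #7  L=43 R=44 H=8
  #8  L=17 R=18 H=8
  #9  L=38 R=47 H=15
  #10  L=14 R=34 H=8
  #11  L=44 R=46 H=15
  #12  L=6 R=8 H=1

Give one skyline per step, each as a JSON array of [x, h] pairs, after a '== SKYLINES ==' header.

== SKYLINES ==
[[34,10],[38,0]]
[[34,10],[38,9],[44,0]]
[[34,10],[38,9],[44,5],[47,0]]
[[34,10],[38,9],[44,5],[47,0]]
[[34,10],[38,15],[43,9],[44,5],[47,0]]
[[34,10],[37,12],[38,15],[43,9],[44,5],[47,0]]
[[34,10],[37,12],[38,15],[43,9],[44,5],[47,0]]
[[17,8],[18,0],[34,10],[37,12],[38,15],[43,9],[44,5],[47,0]]
[[17,8],[18,0],[34,10],[37,12],[38,15],[47,0]]
[[14,8],[34,10],[37,12],[38,15],[47,0]]
[[14,8],[34,10],[37,12],[38,15],[47,0]]
[[6,1],[8,0],[14,8],[34,10],[37,12],[38,15],[47,0]]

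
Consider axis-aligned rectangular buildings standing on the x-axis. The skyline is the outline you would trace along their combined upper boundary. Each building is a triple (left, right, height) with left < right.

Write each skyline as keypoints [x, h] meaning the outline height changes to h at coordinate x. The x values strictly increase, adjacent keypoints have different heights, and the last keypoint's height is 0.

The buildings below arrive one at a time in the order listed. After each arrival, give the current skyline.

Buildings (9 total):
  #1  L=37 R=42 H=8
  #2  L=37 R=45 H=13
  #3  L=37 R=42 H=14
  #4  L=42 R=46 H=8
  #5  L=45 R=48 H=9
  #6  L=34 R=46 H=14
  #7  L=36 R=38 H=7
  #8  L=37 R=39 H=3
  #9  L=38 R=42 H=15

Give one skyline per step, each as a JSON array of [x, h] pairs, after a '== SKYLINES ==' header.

== SKYLINES ==
[[37,8],[42,0]]
[[37,13],[45,0]]
[[37,14],[42,13],[45,0]]
[[37,14],[42,13],[45,8],[46,0]]
[[37,14],[42,13],[45,9],[48,0]]
[[34,14],[46,9],[48,0]]
[[34,14],[46,9],[48,0]]
[[34,14],[46,9],[48,0]]
[[34,14],[38,15],[42,14],[46,9],[48,0]]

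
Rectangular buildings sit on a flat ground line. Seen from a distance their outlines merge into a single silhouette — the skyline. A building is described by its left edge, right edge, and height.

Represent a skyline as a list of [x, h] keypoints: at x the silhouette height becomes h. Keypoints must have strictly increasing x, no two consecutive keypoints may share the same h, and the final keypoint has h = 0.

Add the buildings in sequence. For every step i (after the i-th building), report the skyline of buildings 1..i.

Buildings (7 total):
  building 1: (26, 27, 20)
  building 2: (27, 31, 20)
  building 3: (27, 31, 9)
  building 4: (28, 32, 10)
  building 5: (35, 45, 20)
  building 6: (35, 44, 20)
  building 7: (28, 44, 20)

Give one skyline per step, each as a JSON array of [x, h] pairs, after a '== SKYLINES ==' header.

== SKYLINES ==
[[26,20],[27,0]]
[[26,20],[31,0]]
[[26,20],[31,0]]
[[26,20],[31,10],[32,0]]
[[26,20],[31,10],[32,0],[35,20],[45,0]]
[[26,20],[31,10],[32,0],[35,20],[45,0]]
[[26,20],[45,0]]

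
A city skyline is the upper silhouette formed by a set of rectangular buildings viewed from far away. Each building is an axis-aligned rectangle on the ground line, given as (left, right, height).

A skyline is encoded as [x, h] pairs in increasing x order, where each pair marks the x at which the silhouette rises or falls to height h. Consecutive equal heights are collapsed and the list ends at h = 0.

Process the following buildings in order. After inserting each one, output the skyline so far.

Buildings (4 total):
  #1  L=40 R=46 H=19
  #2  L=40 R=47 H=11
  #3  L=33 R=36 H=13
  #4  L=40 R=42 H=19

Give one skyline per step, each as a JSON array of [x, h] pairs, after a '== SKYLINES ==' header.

== SKYLINES ==
[[40,19],[46,0]]
[[40,19],[46,11],[47,0]]
[[33,13],[36,0],[40,19],[46,11],[47,0]]
[[33,13],[36,0],[40,19],[46,11],[47,0]]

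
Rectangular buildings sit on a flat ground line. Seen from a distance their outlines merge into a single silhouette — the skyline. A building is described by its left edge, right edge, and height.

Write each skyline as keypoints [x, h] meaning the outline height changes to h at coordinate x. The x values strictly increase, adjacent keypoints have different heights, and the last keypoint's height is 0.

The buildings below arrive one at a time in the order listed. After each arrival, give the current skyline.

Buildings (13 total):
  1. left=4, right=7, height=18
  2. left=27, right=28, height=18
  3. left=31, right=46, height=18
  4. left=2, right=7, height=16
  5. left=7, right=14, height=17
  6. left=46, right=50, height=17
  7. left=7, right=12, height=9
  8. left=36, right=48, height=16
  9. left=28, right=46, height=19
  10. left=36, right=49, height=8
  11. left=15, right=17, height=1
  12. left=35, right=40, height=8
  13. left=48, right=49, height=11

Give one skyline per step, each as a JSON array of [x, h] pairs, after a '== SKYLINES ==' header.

== SKYLINES ==
[[4,18],[7,0]]
[[4,18],[7,0],[27,18],[28,0]]
[[4,18],[7,0],[27,18],[28,0],[31,18],[46,0]]
[[2,16],[4,18],[7,0],[27,18],[28,0],[31,18],[46,0]]
[[2,16],[4,18],[7,17],[14,0],[27,18],[28,0],[31,18],[46,0]]
[[2,16],[4,18],[7,17],[14,0],[27,18],[28,0],[31,18],[46,17],[50,0]]
[[2,16],[4,18],[7,17],[14,0],[27,18],[28,0],[31,18],[46,17],[50,0]]
[[2,16],[4,18],[7,17],[14,0],[27,18],[28,0],[31,18],[46,17],[50,0]]
[[2,16],[4,18],[7,17],[14,0],[27,18],[28,19],[46,17],[50,0]]
[[2,16],[4,18],[7,17],[14,0],[27,18],[28,19],[46,17],[50,0]]
[[2,16],[4,18],[7,17],[14,0],[15,1],[17,0],[27,18],[28,19],[46,17],[50,0]]
[[2,16],[4,18],[7,17],[14,0],[15,1],[17,0],[27,18],[28,19],[46,17],[50,0]]
[[2,16],[4,18],[7,17],[14,0],[15,1],[17,0],[27,18],[28,19],[46,17],[50,0]]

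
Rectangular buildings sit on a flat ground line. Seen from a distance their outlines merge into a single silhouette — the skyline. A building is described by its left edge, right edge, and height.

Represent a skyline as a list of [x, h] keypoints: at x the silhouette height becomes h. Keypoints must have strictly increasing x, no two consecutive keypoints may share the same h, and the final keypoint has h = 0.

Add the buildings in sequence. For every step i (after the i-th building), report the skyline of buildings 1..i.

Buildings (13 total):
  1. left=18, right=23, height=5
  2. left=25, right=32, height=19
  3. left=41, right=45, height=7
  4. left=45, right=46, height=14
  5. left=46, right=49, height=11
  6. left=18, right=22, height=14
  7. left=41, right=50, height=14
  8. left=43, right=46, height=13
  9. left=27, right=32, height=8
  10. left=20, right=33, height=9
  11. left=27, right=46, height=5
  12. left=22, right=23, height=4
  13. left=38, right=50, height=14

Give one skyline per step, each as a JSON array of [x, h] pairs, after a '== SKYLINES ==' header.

== SKYLINES ==
[[18,5],[23,0]]
[[18,5],[23,0],[25,19],[32,0]]
[[18,5],[23,0],[25,19],[32,0],[41,7],[45,0]]
[[18,5],[23,0],[25,19],[32,0],[41,7],[45,14],[46,0]]
[[18,5],[23,0],[25,19],[32,0],[41,7],[45,14],[46,11],[49,0]]
[[18,14],[22,5],[23,0],[25,19],[32,0],[41,7],[45,14],[46,11],[49,0]]
[[18,14],[22,5],[23,0],[25,19],[32,0],[41,14],[50,0]]
[[18,14],[22,5],[23,0],[25,19],[32,0],[41,14],[50,0]]
[[18,14],[22,5],[23,0],[25,19],[32,0],[41,14],[50,0]]
[[18,14],[22,9],[25,19],[32,9],[33,0],[41,14],[50,0]]
[[18,14],[22,9],[25,19],[32,9],[33,5],[41,14],[50,0]]
[[18,14],[22,9],[25,19],[32,9],[33,5],[41,14],[50,0]]
[[18,14],[22,9],[25,19],[32,9],[33,5],[38,14],[50,0]]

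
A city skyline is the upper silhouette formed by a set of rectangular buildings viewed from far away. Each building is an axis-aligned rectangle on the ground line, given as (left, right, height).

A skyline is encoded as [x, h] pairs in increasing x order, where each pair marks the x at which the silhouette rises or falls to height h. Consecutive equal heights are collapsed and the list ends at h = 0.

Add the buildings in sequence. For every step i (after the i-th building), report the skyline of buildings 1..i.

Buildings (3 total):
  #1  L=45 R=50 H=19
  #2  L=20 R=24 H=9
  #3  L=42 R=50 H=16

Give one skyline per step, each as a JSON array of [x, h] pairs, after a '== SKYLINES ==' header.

== SKYLINES ==
[[45,19],[50,0]]
[[20,9],[24,0],[45,19],[50,0]]
[[20,9],[24,0],[42,16],[45,19],[50,0]]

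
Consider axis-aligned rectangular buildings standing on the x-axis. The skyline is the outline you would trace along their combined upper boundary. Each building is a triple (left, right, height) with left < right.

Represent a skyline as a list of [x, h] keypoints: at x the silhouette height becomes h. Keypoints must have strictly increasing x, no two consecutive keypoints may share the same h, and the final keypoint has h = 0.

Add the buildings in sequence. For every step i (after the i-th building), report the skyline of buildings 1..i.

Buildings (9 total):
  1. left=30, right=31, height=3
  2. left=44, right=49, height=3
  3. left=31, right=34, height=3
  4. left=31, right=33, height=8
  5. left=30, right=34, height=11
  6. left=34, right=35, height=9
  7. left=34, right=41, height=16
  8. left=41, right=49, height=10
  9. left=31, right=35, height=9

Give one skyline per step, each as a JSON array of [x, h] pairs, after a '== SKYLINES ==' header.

== SKYLINES ==
[[30,3],[31,0]]
[[30,3],[31,0],[44,3],[49,0]]
[[30,3],[34,0],[44,3],[49,0]]
[[30,3],[31,8],[33,3],[34,0],[44,3],[49,0]]
[[30,11],[34,0],[44,3],[49,0]]
[[30,11],[34,9],[35,0],[44,3],[49,0]]
[[30,11],[34,16],[41,0],[44,3],[49,0]]
[[30,11],[34,16],[41,10],[49,0]]
[[30,11],[34,16],[41,10],[49,0]]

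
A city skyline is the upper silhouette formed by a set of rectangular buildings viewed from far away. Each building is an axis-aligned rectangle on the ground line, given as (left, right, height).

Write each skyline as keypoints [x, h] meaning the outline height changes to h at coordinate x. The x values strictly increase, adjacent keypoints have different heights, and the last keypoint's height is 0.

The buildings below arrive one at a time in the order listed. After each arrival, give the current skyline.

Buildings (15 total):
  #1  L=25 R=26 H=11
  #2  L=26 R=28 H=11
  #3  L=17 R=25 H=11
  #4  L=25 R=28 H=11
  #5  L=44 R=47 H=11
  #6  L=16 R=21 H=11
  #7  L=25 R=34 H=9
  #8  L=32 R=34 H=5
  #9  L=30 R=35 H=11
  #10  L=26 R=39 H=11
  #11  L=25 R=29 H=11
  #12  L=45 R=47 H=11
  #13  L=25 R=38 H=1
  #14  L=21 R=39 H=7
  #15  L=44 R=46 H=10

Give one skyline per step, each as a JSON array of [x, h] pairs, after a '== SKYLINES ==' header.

== SKYLINES ==
[[25,11],[26,0]]
[[25,11],[28,0]]
[[17,11],[28,0]]
[[17,11],[28,0]]
[[17,11],[28,0],[44,11],[47,0]]
[[16,11],[28,0],[44,11],[47,0]]
[[16,11],[28,9],[34,0],[44,11],[47,0]]
[[16,11],[28,9],[34,0],[44,11],[47,0]]
[[16,11],[28,9],[30,11],[35,0],[44,11],[47,0]]
[[16,11],[39,0],[44,11],[47,0]]
[[16,11],[39,0],[44,11],[47,0]]
[[16,11],[39,0],[44,11],[47,0]]
[[16,11],[39,0],[44,11],[47,0]]
[[16,11],[39,0],[44,11],[47,0]]
[[16,11],[39,0],[44,11],[47,0]]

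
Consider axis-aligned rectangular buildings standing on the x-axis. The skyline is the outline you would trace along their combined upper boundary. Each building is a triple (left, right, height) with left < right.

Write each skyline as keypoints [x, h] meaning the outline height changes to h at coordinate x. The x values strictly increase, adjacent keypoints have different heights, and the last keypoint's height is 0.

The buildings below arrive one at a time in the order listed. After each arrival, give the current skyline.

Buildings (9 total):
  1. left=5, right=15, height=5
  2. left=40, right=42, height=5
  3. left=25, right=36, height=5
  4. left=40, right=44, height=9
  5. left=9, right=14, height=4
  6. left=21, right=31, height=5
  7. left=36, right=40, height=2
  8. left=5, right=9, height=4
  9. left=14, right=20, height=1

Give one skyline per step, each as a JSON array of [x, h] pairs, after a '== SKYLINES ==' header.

== SKYLINES ==
[[5,5],[15,0]]
[[5,5],[15,0],[40,5],[42,0]]
[[5,5],[15,0],[25,5],[36,0],[40,5],[42,0]]
[[5,5],[15,0],[25,5],[36,0],[40,9],[44,0]]
[[5,5],[15,0],[25,5],[36,0],[40,9],[44,0]]
[[5,5],[15,0],[21,5],[36,0],[40,9],[44,0]]
[[5,5],[15,0],[21,5],[36,2],[40,9],[44,0]]
[[5,5],[15,0],[21,5],[36,2],[40,9],[44,0]]
[[5,5],[15,1],[20,0],[21,5],[36,2],[40,9],[44,0]]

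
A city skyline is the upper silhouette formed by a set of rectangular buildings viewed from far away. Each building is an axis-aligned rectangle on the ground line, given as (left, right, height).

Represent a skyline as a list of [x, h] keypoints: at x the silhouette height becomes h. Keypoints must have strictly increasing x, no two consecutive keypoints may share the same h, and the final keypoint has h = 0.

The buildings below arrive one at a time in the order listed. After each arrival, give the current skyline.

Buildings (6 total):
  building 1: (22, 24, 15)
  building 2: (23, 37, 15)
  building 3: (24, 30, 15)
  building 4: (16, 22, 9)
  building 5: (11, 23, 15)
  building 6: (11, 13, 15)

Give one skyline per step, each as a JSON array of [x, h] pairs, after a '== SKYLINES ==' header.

== SKYLINES ==
[[22,15],[24,0]]
[[22,15],[37,0]]
[[22,15],[37,0]]
[[16,9],[22,15],[37,0]]
[[11,15],[37,0]]
[[11,15],[37,0]]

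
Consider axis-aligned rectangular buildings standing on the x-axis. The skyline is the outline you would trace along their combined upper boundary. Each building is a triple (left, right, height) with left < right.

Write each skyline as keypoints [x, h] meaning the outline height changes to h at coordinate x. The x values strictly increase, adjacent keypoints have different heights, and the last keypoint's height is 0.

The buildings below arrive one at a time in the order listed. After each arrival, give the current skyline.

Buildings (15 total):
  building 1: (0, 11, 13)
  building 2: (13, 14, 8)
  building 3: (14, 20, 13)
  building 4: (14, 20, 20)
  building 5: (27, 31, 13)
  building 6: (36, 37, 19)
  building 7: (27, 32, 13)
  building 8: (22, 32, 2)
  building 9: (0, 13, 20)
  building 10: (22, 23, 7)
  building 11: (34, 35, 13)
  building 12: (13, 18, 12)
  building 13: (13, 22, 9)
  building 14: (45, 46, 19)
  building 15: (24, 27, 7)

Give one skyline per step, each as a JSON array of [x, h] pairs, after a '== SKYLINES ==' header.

== SKYLINES ==
[[0,13],[11,0]]
[[0,13],[11,0],[13,8],[14,0]]
[[0,13],[11,0],[13,8],[14,13],[20,0]]
[[0,13],[11,0],[13,8],[14,20],[20,0]]
[[0,13],[11,0],[13,8],[14,20],[20,0],[27,13],[31,0]]
[[0,13],[11,0],[13,8],[14,20],[20,0],[27,13],[31,0],[36,19],[37,0]]
[[0,13],[11,0],[13,8],[14,20],[20,0],[27,13],[32,0],[36,19],[37,0]]
[[0,13],[11,0],[13,8],[14,20],[20,0],[22,2],[27,13],[32,0],[36,19],[37,0]]
[[0,20],[13,8],[14,20],[20,0],[22,2],[27,13],[32,0],[36,19],[37,0]]
[[0,20],[13,8],[14,20],[20,0],[22,7],[23,2],[27,13],[32,0],[36,19],[37,0]]
[[0,20],[13,8],[14,20],[20,0],[22,7],[23,2],[27,13],[32,0],[34,13],[35,0],[36,19],[37,0]]
[[0,20],[13,12],[14,20],[20,0],[22,7],[23,2],[27,13],[32,0],[34,13],[35,0],[36,19],[37,0]]
[[0,20],[13,12],[14,20],[20,9],[22,7],[23,2],[27,13],[32,0],[34,13],[35,0],[36,19],[37,0]]
[[0,20],[13,12],[14,20],[20,9],[22,7],[23,2],[27,13],[32,0],[34,13],[35,0],[36,19],[37,0],[45,19],[46,0]]
[[0,20],[13,12],[14,20],[20,9],[22,7],[23,2],[24,7],[27,13],[32,0],[34,13],[35,0],[36,19],[37,0],[45,19],[46,0]]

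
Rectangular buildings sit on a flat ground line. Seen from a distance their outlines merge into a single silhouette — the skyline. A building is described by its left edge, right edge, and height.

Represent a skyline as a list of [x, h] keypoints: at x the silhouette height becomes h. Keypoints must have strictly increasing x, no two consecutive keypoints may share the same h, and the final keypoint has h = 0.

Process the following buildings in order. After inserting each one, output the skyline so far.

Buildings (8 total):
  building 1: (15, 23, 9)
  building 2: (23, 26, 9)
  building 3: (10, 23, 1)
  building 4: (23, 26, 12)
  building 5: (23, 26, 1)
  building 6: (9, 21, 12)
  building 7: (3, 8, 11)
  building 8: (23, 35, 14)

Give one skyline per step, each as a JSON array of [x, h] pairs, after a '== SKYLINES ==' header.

== SKYLINES ==
[[15,9],[23,0]]
[[15,9],[26,0]]
[[10,1],[15,9],[26,0]]
[[10,1],[15,9],[23,12],[26,0]]
[[10,1],[15,9],[23,12],[26,0]]
[[9,12],[21,9],[23,12],[26,0]]
[[3,11],[8,0],[9,12],[21,9],[23,12],[26,0]]
[[3,11],[8,0],[9,12],[21,9],[23,14],[35,0]]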